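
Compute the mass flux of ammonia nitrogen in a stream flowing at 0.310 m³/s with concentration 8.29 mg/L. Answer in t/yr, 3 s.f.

81.1 t/yr

Mass flux = Q·C = 0.31 m³/s × 8.29 g/m³ = 2.57 g/s.
= 2.57 g/s × 31.56 = 81.1 t/yr.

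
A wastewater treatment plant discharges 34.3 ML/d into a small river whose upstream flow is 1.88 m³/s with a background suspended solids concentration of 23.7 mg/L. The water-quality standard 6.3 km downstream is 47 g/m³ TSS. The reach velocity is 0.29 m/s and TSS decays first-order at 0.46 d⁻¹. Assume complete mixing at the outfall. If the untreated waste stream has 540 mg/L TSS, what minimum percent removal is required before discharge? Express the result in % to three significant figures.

64.7 %

34.3 ML/d = 0.397 m³/s.
Travel time to the compliance point: t = 6300/0.29 = 2.172e+04 s = 0.2514 d; decay factor exp(−0.46·0.2514) = 0.8908.
So the concentration just after mixing may be at most 47/0.8908 = 52.76 mg/L.
Mass balance: 52.76·2.277 = 0.397·Cₑ + 1.88·23.7.
Cₑ = (120.1 − 44.56) / 0.397 = 190.4 mg/L.
Required removal = 1 − 190.4/540 = 64.74 %.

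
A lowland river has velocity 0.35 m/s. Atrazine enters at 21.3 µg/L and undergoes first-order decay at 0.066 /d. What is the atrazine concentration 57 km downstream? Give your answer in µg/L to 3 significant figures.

18.8 µg/L

Travel time t = 57 km / 0.35 m/s = 5.7e+04/0.35 = 1.629e+05 s = 1.885 d.
First-order decay: C = 21.3·exp(−0.066·1.885) = 21.3·0.883 = 18.81 µg/L.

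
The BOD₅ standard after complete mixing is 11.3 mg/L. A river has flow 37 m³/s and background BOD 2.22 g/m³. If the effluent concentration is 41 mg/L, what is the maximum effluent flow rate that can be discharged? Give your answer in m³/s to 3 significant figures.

11.3 m³/s

Mass balance at complete mixing: C_std·(Q_w + Q_r) = Q_w·C_e + Q_r·C_b.
Rearranging, Q_w = Q_r·(C_std − C_b)/(C_e − C_std) = 37·(11.3 − 2.22) / (41 − 11.3) = 11.31 m³/s.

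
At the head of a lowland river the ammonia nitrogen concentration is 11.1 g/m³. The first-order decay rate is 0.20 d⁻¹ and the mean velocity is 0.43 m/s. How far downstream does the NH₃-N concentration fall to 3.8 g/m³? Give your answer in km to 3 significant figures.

199 km

From C = C₀·e^(−kt), t = ln(C₀/C)/k = ln(11.1/3.8)/0.20 = 1.072/0.20 = 5.36 d.
Distance = v·t = 0.43 m/s × 4.631e+05 s = 1.991e+05 m = 199.1 km.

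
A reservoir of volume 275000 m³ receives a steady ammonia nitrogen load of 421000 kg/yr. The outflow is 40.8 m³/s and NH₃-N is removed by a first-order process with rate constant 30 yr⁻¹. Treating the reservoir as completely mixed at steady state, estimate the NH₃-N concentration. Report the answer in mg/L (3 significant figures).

Outflow Q = 40.8 m³/s × 3.156e+07 s/yr = 1.288e+09 m³/yr.
Steady-state CSTR mass balance: W = Q·C + k·V·C, so C = W/(Q + kV).
Q + kV = 1.288e+09 + 30·275000 = 1.296e+09 m³/yr.
C = 421000/1.296e+09 = 0.0003249 kg/m³ = 0.3249 mg/L.

0.325 mg/L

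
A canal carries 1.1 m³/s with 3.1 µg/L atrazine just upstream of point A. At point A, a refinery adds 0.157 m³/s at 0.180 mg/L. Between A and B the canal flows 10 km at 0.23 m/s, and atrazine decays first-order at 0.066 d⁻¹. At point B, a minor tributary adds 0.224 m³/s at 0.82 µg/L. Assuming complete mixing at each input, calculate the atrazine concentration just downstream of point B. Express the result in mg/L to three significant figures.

3.1 µg/L = 0.0031 mg/L.
After input A: C = (1.1·0.0031 + 0.157·0.18) / 1.257 = 0.02519 mg/L.
Over the 10 km reach to input B (t = 4.348e+04 s = 0.5032 d), decay gives C = 0.02519·exp(−0.066·0.5032) = 0.02437 mg/L.
0.82 µg/L = 0.00082 mg/L.
After input B: C = (1.257·0.02437 + 0.224·0.00082) / 1.481 = 0.02081 mg/L.

0.0208 mg/L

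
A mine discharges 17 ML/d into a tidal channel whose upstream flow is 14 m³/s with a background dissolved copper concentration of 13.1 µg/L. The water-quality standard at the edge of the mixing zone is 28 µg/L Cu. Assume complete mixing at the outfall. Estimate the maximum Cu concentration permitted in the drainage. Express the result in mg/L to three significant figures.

1.09 mg/L

17 ML/d = 0.1968 m³/s.
13.1 µg/L = 0.0131 mg/L.
28 µg/L = 0.028 mg/L.
Mass balance: 0.028·14.2 = 0.1968·Cₑ + 14·0.0131.
Cₑ = (0.3975 − 0.1834) / 0.1968 = 1.088 mg/L.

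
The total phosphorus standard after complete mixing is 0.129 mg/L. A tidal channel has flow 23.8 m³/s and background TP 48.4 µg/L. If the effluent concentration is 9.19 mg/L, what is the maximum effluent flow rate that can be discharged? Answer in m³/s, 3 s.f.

48.4 µg/L = 0.0484 mg/L.
Mass balance at complete mixing: C_std·(Q_w + Q_r) = Q_w·C_e + Q_r·C_b.
Rearranging, Q_w = Q_r·(C_std − C_b)/(C_e − C_std) = 23.8·(0.129 − 0.0484) / (9.19 − 0.129) = 0.2117 m³/s.

0.212 m³/s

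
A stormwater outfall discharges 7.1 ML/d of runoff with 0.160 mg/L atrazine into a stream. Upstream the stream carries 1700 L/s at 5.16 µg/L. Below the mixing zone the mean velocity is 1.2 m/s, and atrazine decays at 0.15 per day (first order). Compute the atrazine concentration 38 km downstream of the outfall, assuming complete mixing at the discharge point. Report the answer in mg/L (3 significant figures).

7.1 ML/d = 0.08218 m³/s.
1700 L/s = 1.7 m³/s.
5.16 µg/L = 0.00516 mg/L.
After complete mixing, C₀ = (0.08218·0.16 + 1.7·0.00516) / 1.782 = 0.0123 mg/L.
Travel time t = 3.8e+04 m / 1.2 m/s = 3.167e+04 s = 0.3665 d.
C = 0.0123·exp(−0.15·0.3665) = 0.0123·0.9465 = 0.01164 mg/L.

0.0116 mg/L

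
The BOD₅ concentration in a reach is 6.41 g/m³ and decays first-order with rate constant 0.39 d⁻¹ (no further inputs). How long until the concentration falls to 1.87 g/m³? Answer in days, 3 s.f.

t = ln(C₀/C)/k = ln(6.41/1.87)/0.39 = 1.232/0.39 = 3.159 d.

3.16 d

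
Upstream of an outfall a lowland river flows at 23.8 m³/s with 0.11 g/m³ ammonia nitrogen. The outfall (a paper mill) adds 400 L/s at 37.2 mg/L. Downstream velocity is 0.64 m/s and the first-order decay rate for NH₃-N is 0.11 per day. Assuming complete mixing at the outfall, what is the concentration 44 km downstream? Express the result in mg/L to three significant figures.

400 L/s = 0.4 m³/s.
After complete mixing, C₀ = (0.4·37.2 + 23.8·0.11) / 24.2 = 0.7231 mg/L.
Travel time t = 4.4e+04 m / 0.64 m/s = 6.875e+04 s = 0.7957 d.
C = 0.7231·exp(−0.11·0.7957) = 0.7231·0.9162 = 0.6625 mg/L.

0.662 mg/L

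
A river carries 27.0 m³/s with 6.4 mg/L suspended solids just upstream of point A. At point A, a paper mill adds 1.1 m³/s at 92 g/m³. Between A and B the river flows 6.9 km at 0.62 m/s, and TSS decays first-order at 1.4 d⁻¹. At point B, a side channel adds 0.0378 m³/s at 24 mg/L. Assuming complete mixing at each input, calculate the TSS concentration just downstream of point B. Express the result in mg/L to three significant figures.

8.16 mg/L

After input A: C = (27·6.4 + 1.1·92) / 28.1 = 9.751 mg/L.
Over the 6.9 km reach to input B (t = 1.113e+04 s = 0.1288 d), decay gives C = 9.751·exp(−1.4·0.1288) = 8.142 mg/L.
After input B: C = (28.1·8.142 + 0.0378·24) / 28.14 = 8.163 mg/L.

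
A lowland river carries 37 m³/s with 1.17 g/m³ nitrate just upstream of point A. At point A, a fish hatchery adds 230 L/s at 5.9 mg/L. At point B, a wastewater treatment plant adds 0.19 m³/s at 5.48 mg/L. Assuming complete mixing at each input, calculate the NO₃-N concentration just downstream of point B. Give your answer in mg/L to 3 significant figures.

230 L/s = 0.23 m³/s.
After input A: C = (37·1.17 + 0.23·5.9) / 37.23 = 1.199 mg/L.
After input B: C = (37.23·1.199 + 0.19·5.48) / 37.42 = 1.221 mg/L.

1.22 mg/L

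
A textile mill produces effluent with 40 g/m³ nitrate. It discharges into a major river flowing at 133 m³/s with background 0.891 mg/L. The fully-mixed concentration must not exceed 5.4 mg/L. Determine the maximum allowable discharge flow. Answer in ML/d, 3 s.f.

Mass balance at complete mixing: C_std·(Q_w + Q_r) = Q_w·C_e + Q_r·C_b.
Rearranging, Q_w = Q_r·(C_std − C_b)/(C_e − C_std) = 133·(5.4 − 0.891) / (40 − 5.4) = 17.33 m³/s.
= 1498 ML/d.

1500 ML/d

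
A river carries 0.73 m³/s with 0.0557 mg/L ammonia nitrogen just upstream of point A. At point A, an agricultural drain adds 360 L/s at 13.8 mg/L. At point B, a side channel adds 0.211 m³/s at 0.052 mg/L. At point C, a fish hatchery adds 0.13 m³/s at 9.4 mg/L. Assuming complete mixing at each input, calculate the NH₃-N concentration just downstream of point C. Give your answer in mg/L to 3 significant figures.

4.36 mg/L

360 L/s = 0.36 m³/s.
After input A: C = (0.73·0.0557 + 0.36·13.8) / 1.09 = 4.595 mg/L.
After input B: C = (1.09·4.595 + 0.211·0.052) / 1.301 = 3.858 mg/L.
After input C: C = (1.301·3.858 + 0.13·9.4) / 1.431 = 4.362 mg/L.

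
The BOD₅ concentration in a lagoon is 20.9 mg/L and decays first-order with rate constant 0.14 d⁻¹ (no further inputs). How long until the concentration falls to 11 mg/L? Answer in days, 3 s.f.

4.58 d

t = ln(C₀/C)/k = ln(20.9/11)/0.14 = 0.6419/0.14 = 4.585 d.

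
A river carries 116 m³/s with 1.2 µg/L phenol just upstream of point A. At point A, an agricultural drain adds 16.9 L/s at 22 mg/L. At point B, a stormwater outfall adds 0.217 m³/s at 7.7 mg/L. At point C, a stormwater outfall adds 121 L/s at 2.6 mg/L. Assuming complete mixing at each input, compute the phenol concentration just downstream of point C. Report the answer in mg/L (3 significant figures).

1.2 µg/L = 0.0012 mg/L.
16.9 L/s = 0.0169 m³/s.
After input A: C = (116·0.0012 + 0.0169·22) / 116 = 0.004405 mg/L.
After input B: C = (116·0.004405 + 0.217·7.7) / 116.2 = 0.01877 mg/L.
121 L/s = 0.121 m³/s.
After input C: C = (116.2·0.01877 + 0.121·2.6) / 116.4 = 0.02146 mg/L.

0.0215 mg/L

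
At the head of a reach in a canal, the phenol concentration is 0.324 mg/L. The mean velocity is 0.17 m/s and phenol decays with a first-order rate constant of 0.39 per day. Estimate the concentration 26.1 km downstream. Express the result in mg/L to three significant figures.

Travel time t = 26.1 km / 0.17 m/s = 2.61e+04/0.17 = 1.535e+05 s = 1.777 d.
First-order decay: C = 0.324·exp(−0.39·1.777) = 0.324·0.5001 = 0.162 mg/L.

0.162 mg/L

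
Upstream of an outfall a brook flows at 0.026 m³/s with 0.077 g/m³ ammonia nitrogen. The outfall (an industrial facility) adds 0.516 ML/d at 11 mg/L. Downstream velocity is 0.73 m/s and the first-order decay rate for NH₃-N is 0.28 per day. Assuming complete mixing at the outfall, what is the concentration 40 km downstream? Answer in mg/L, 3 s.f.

1.77 mg/L

0.516 ML/d = 0.005972 m³/s.
After complete mixing, C₀ = (0.005972·11 + 0.026·0.077) / 0.03197 = 2.117 mg/L.
Travel time t = 4e+04 m / 0.73 m/s = 5.479e+04 s = 0.6342 d.
C = 2.117·exp(−0.28·0.6342) = 2.117·0.8373 = 1.773 mg/L.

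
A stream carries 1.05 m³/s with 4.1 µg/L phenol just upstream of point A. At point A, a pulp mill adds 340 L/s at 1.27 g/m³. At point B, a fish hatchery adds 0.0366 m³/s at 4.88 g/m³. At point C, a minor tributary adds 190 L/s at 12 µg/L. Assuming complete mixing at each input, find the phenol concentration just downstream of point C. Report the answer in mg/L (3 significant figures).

0.382 mg/L

4.1 µg/L = 0.0041 mg/L.
340 L/s = 0.34 m³/s.
After input A: C = (1.05·0.0041 + 0.34·1.27) / 1.39 = 0.3137 mg/L.
After input B: C = (1.39·0.3137 + 0.0366·4.88) / 1.427 = 0.4309 mg/L.
190 L/s = 0.19 m³/s.
12 µg/L = 0.012 mg/L.
After input C: C = (1.427·0.4309 + 0.19·0.012) / 1.617 = 0.3817 mg/L.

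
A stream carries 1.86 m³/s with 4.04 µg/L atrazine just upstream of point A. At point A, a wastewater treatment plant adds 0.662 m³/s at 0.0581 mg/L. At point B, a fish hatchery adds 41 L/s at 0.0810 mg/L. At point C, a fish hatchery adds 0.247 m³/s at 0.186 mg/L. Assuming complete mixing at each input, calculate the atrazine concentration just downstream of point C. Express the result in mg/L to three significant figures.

4.04 µg/L = 0.00404 mg/L.
After input A: C = (1.86·0.00404 + 0.662·0.0581) / 2.522 = 0.01823 mg/L.
41 L/s = 0.041 m³/s.
After input B: C = (2.522·0.01823 + 0.041·0.081) / 2.563 = 0.01923 mg/L.
After input C: C = (2.563·0.01923 + 0.247·0.186) / 2.81 = 0.03389 mg/L.

0.0339 mg/L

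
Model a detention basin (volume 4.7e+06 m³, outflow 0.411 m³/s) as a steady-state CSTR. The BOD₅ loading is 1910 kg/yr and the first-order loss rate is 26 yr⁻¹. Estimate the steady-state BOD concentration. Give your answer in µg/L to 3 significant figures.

Outflow Q = 0.411 m³/s × 3.156e+07 s/yr = 1.297e+07 m³/yr.
Steady-state CSTR mass balance: W = Q·C + k·V·C, so C = W/(Q + kV).
Q + kV = 1.297e+07 + 26·4.7e+06 = 1.352e+08 m³/yr.
C = 1910/1.352e+08 = 1.413e-05 kg/m³ = 0.01413 mg/L = 14.13 µg/L.

14.1 µg/L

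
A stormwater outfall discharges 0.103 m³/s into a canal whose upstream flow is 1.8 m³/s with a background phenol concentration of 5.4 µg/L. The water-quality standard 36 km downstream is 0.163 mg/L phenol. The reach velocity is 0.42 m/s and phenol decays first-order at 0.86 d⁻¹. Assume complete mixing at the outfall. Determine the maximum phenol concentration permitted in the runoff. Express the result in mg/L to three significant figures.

6.97 mg/L

5.4 µg/L = 0.0054 mg/L.
Travel time to the compliance point: t = 3.6e+04/0.42 = 8.571e+04 s = 0.9921 d; decay factor exp(−0.86·0.9921) = 0.4261.
So the concentration just after mixing may be at most 0.163/0.4261 = 0.3826 mg/L.
Mass balance: 0.3826·1.903 = 0.103·Cₑ + 1.8·0.0054.
Cₑ = (0.728 − 0.00972) / 0.103 = 6.974 mg/L.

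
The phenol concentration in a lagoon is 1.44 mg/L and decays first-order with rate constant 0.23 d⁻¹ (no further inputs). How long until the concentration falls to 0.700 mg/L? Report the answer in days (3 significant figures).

3.14 d

t = ln(C₀/C)/k = ln(1.44/0.700)/0.23 = 0.7213/0.23 = 3.136 d.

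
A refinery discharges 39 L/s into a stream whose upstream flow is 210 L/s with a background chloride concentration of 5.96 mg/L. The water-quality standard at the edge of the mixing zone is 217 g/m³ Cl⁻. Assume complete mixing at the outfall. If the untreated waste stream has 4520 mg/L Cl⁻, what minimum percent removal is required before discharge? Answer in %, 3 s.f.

39 L/s = 0.039 m³/s.
210 L/s = 0.21 m³/s.
Mass balance: 217·0.249 = 0.039·Cₑ + 0.21·5.96.
Cₑ = (54.03 − 1.252) / 0.039 = 1353 mg/L.
Required removal = 1 − 1353/4520 = 70.06 %.

70.1 %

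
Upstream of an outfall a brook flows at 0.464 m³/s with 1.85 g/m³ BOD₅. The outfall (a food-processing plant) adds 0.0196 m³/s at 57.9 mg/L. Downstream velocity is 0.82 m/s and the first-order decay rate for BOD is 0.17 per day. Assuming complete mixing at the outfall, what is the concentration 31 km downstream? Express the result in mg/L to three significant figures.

3.83 mg/L

After complete mixing, C₀ = (0.0196·57.9 + 0.464·1.85) / 0.4836 = 4.122 mg/L.
Travel time t = 3.1e+04 m / 0.82 m/s = 3.78e+04 s = 0.4376 d.
C = 4.122·exp(−0.17·0.4376) = 4.122·0.9283 = 3.826 mg/L.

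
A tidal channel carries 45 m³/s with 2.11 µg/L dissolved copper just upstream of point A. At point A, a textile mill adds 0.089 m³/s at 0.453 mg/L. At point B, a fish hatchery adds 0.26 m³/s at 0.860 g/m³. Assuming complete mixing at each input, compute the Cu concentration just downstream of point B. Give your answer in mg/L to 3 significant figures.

2.11 µg/L = 0.00211 mg/L.
After input A: C = (45·0.00211 + 0.089·0.453) / 45.09 = 0.003 mg/L.
After input B: C = (45.09·0.003 + 0.26·0.86) / 45.35 = 0.007913 mg/L.

0.00791 mg/L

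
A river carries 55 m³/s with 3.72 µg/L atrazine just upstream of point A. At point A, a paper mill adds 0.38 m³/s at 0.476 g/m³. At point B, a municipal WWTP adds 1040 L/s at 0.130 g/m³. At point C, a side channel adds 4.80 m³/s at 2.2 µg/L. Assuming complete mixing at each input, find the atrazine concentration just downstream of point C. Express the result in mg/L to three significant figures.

3.72 µg/L = 0.00372 mg/L.
After input A: C = (55·0.00372 + 0.38·0.476) / 55.38 = 0.006961 mg/L.
1040 L/s = 1.04 m³/s.
After input B: C = (55.38·0.006961 + 1.04·0.13) / 56.42 = 0.009229 mg/L.
2.2 µg/L = 0.0022 mg/L.
After input C: C = (56.42·0.009229 + 4.8·0.0022) / 61.22 = 0.008678 mg/L.

0.00868 mg/L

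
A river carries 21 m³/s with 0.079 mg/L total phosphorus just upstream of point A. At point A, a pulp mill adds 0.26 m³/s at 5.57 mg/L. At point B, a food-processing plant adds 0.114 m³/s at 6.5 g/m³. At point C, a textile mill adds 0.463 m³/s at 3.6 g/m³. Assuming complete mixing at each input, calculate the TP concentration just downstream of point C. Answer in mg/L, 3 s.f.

After input A: C = (21·0.079 + 0.26·5.57) / 21.26 = 0.1462 mg/L.
After input B: C = (21.26·0.1462 + 0.114·6.5) / 21.37 = 0.18 mg/L.
After input C: C = (21.37·0.18 + 0.463·3.6) / 21.84 = 0.2526 mg/L.

0.253 mg/L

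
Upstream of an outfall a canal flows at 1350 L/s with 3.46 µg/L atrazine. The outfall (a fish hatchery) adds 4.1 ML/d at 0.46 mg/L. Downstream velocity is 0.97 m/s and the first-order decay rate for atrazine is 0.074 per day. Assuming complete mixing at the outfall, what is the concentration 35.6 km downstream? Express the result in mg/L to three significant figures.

4.1 ML/d = 0.04745 m³/s.
1350 L/s = 1.35 m³/s.
3.46 µg/L = 0.00346 mg/L.
After complete mixing, C₀ = (0.04745·0.46 + 1.35·0.00346) / 1.397 = 0.01896 mg/L.
Travel time t = 3.56e+04 m / 0.97 m/s = 3.67e+04 s = 0.4248 d.
C = 0.01896·exp(−0.074·0.4248) = 0.01896·0.9691 = 0.01838 mg/L.

0.0184 mg/L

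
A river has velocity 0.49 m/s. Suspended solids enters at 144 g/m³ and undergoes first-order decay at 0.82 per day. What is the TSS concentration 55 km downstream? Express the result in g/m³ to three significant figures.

Travel time t = 55 km / 0.49 m/s = 5.5e+04/0.49 = 1.122e+05 s = 1.299 d.
First-order decay: C = 144·exp(−0.82·1.299) = 144·0.3446 = 49.63 g/m³.

49.6 g/m³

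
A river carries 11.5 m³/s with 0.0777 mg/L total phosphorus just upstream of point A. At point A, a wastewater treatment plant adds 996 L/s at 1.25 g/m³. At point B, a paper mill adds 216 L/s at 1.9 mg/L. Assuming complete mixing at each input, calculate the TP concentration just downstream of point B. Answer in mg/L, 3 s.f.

0.201 mg/L

996 L/s = 0.996 m³/s.
After input A: C = (11.5·0.0777 + 0.996·1.25) / 12.5 = 0.1711 mg/L.
216 L/s = 0.216 m³/s.
After input B: C = (12.5·0.1711 + 0.216·1.9) / 12.71 = 0.2005 mg/L.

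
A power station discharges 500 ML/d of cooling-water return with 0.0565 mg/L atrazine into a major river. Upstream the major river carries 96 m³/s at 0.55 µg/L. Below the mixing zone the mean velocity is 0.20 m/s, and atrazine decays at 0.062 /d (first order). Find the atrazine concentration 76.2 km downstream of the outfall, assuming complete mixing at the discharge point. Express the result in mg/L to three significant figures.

500 ML/d = 5.787 m³/s.
0.55 µg/L = 0.00055 mg/L.
After complete mixing, C₀ = (5.787·0.0565 + 96·0.00055) / 101.8 = 0.003731 mg/L.
Travel time t = 7.62e+04 m / 0.20 m/s = 3.81e+05 s = 4.41 d.
C = 0.003731·exp(−0.062·4.41) = 0.003731·0.7608 = 0.002838 mg/L.

0.00284 mg/L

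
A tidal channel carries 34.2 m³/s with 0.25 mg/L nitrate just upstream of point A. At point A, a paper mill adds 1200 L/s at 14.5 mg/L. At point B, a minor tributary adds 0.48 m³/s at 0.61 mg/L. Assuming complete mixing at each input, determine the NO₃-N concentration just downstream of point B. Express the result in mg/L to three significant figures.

0.731 mg/L

1200 L/s = 1.2 m³/s.
After input A: C = (34.2·0.25 + 1.2·14.5) / 35.4 = 0.7331 mg/L.
After input B: C = (35.4·0.7331 + 0.48·0.61) / 35.88 = 0.7314 mg/L.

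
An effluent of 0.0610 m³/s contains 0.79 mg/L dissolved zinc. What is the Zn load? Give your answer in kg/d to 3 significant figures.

4.16 kg/d

Mass flux = Q·C = 0.061 m³/s × 0.79 g/m³ = 0.04819 g/s.
= 0.04819 g/s × 86.4 = 4.164 kg/d.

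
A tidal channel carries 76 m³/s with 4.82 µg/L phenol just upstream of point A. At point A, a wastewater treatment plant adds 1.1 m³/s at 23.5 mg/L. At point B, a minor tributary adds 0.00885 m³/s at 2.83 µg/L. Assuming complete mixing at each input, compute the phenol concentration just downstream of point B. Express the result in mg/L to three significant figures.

0.340 mg/L

4.82 µg/L = 0.00482 mg/L.
After input A: C = (76·0.00482 + 1.1·23.5) / 77.1 = 0.34 mg/L.
2.83 µg/L = 0.00283 mg/L.
After input B: C = (77.1·0.34 + 0.00885·0.00283) / 77.11 = 0.34 mg/L.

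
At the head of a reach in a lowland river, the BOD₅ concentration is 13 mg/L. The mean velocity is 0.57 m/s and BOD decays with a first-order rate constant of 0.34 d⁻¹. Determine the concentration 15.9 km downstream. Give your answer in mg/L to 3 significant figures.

Travel time t = 15.9 km / 0.57 m/s = 1.59e+04/0.57 = 2.789e+04 s = 0.3229 d.
First-order decay: C = 13·exp(−0.34·0.3229) = 13·0.896 = 11.65 mg/L.

11.6 mg/L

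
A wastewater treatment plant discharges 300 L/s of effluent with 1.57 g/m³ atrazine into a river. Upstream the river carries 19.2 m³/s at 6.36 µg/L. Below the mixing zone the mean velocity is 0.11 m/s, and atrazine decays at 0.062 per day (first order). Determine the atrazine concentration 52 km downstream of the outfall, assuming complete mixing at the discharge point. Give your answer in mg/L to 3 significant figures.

300 L/s = 0.3 m³/s.
6.36 µg/L = 0.00636 mg/L.
After complete mixing, C₀ = (0.3·1.57 + 19.2·0.00636) / 19.5 = 0.03042 mg/L.
Travel time t = 5.2e+04 m / 0.11 m/s = 4.727e+05 s = 5.471 d.
C = 0.03042·exp(−0.062·5.471) = 0.03042·0.7123 = 0.02167 mg/L.

0.0217 mg/L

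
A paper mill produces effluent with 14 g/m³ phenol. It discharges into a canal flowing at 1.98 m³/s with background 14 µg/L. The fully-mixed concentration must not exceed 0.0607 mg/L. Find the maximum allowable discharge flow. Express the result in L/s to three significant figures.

6.63 L/s

14 µg/L = 0.014 mg/L.
Mass balance at complete mixing: C_std·(Q_w + Q_r) = Q_w·C_e + Q_r·C_b.
Rearranging, Q_w = Q_r·(C_std − C_b)/(C_e − C_std) = 1.98·(0.0607 − 0.014) / (14 − 0.0607) = 0.006633 m³/s.
= 6.633 L/s.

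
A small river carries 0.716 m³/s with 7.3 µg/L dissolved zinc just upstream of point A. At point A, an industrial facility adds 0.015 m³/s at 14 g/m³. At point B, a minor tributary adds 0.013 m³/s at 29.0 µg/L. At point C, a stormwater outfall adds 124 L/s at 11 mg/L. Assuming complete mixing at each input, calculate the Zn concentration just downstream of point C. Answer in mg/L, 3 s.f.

1.82 mg/L

7.3 µg/L = 0.0073 mg/L.
After input A: C = (0.716·0.0073 + 0.015·14) / 0.731 = 0.2944 mg/L.
29.0 µg/L = 0.029 mg/L.
After input B: C = (0.731·0.2944 + 0.013·0.029) / 0.744 = 0.2898 mg/L.
124 L/s = 0.124 m³/s.
After input C: C = (0.744·0.2898 + 0.124·11) / 0.868 = 1.82 mg/L.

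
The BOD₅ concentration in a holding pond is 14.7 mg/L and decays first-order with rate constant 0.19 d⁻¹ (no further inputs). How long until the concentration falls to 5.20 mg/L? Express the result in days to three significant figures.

5.47 d

t = ln(C₀/C)/k = ln(14.7/5.20)/0.19 = 1.039/0.19 = 5.469 d.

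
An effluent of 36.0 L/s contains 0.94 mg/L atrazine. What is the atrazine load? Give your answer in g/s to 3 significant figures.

36.0 L/s = 0.036 m³/s.
Mass flux = Q·C = 0.036 m³/s × 0.94 g/m³ = 0.03384 g/s.

0.0338 g/s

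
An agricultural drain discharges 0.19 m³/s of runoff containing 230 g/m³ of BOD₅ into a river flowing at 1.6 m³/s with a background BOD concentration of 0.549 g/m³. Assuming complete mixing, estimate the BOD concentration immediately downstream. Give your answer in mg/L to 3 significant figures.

24.9 mg/L

Flow-weighted mixing gives C = (0.19·230 + 1.6·0.549) / (0.19 + 1.6) = 44.58/1.79 = 24.9 mg/L.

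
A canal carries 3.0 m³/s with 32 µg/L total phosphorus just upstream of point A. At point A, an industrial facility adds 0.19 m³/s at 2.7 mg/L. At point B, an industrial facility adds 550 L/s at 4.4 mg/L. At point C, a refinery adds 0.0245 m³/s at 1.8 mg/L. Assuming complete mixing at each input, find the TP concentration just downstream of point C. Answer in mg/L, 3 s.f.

32 µg/L = 0.032 mg/L.
After input A: C = (3·0.032 + 0.19·2.7) / 3.19 = 0.1909 mg/L.
550 L/s = 0.55 m³/s.
After input B: C = (3.19·0.1909 + 0.55·4.4) / 3.74 = 0.8099 mg/L.
After input C: C = (3.74·0.8099 + 0.0245·1.8) / 3.765 = 0.8163 mg/L.

0.816 mg/L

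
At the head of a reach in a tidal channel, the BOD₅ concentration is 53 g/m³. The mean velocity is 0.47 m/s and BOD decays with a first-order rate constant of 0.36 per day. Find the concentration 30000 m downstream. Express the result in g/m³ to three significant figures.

40.6 g/m³

Travel time t = 30000 m / 0.47 m/s = 3e+04/0.47 = 6.383e+04 s = 0.7388 d.
First-order decay: C = 53·exp(−0.36·0.7388) = 53·0.7665 = 40.62 g/m³.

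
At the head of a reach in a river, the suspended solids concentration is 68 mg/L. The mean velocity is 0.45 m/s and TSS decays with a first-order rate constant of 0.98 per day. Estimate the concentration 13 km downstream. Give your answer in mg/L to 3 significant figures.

Travel time t = 13 km / 0.45 m/s = 1.3e+04/0.45 = 2.889e+04 s = 0.3344 d.
First-order decay: C = 68·exp(−0.98·0.3344) = 68·0.7206 = 49 mg/L.

49.0 mg/L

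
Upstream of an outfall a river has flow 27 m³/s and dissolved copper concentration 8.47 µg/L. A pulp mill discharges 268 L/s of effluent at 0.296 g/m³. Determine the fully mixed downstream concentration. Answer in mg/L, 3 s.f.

268 L/s = 0.268 m³/s.
8.47 µg/L = 0.00847 mg/L.
Flow-weighted mixing gives C = (0.268·0.296 + 27·0.00847) / (0.268 + 27) = 0.308/27.27 = 0.0113 mg/L.

0.0113 mg/L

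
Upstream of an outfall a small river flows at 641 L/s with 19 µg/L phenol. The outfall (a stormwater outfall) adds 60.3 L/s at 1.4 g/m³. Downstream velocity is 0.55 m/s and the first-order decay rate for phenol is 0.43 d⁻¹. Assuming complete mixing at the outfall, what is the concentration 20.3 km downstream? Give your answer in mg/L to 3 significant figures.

0.115 mg/L

60.3 L/s = 0.0603 m³/s.
641 L/s = 0.641 m³/s.
19 µg/L = 0.019 mg/L.
After complete mixing, C₀ = (0.0603·1.4 + 0.641·0.019) / 0.7013 = 0.1377 mg/L.
Travel time t = 2.03e+04 m / 0.55 m/s = 3.691e+04 s = 0.4272 d.
C = 0.1377·exp(−0.43·0.4272) = 0.1377·0.8322 = 0.1146 mg/L.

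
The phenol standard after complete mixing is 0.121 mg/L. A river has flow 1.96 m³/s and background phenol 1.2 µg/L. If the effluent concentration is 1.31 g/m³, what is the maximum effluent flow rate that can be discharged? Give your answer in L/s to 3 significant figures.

197 L/s

1.2 µg/L = 0.0012 mg/L.
Mass balance at complete mixing: C_std·(Q_w + Q_r) = Q_w·C_e + Q_r·C_b.
Rearranging, Q_w = Q_r·(C_std − C_b)/(C_e − C_std) = 1.96·(0.121 − 0.0012) / (1.31 − 0.121) = 0.1975 m³/s.
= 197.5 L/s.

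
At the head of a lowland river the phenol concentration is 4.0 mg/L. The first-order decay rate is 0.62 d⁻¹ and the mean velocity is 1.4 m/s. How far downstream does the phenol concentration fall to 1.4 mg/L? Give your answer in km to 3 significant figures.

From C = C₀·e^(−kt), t = ln(C₀/C)/k = ln(4.0/1.4)/0.62 = 1.05/0.62 = 1.693 d.
Distance = v·t = 1.4 m/s × 1.463e+05 s = 2.048e+05 m = 204.8 km.

205 km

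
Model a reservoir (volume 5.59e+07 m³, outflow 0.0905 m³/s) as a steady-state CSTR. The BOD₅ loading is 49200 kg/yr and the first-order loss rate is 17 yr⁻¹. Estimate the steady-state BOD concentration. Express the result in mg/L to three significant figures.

Outflow Q = 0.0905 m³/s × 3.156e+07 s/yr = 2.856e+06 m³/yr.
Steady-state CSTR mass balance: W = Q·C + k·V·C, so C = W/(Q + kV).
Q + kV = 2.856e+06 + 17·5.59e+07 = 9.532e+08 m³/yr.
C = 49200/9.532e+08 = 5.162e-05 kg/m³ = 0.05162 mg/L.

0.0516 mg/L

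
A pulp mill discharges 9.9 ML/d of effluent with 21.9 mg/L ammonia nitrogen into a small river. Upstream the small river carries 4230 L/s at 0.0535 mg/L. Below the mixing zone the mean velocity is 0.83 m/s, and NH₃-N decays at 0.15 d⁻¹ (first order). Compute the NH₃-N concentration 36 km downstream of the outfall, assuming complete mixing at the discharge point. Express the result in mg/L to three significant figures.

9.9 ML/d = 0.1146 m³/s.
4230 L/s = 4.23 m³/s.
After complete mixing, C₀ = (0.1146·21.9 + 4.23·0.0535) / 4.345 = 0.6297 mg/L.
Travel time t = 3.6e+04 m / 0.83 m/s = 4.337e+04 s = 0.502 d.
C = 0.6297·exp(−0.15·0.502) = 0.6297·0.9275 = 0.584 mg/L.

0.584 mg/L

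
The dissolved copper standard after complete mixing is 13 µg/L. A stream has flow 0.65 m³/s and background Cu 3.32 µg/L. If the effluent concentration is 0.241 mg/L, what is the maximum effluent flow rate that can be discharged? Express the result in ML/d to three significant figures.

3.32 µg/L = 0.00332 mg/L.
13 µg/L = 0.013 mg/L.
Mass balance at complete mixing: C_std·(Q_w + Q_r) = Q_w·C_e + Q_r·C_b.
Rearranging, Q_w = Q_r·(C_std − C_b)/(C_e − C_std) = 0.65·(0.013 − 0.00332) / (0.241 − 0.013) = 0.0276 m³/s.
= 2.384 ML/d.

2.38 ML/d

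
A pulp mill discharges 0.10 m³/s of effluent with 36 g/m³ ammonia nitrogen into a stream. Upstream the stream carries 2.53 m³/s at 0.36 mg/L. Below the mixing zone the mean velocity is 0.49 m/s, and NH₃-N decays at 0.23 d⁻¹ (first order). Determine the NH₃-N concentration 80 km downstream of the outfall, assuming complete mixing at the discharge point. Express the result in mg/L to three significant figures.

After complete mixing, C₀ = (0.1·36 + 2.53·0.36) / 2.63 = 1.715 mg/L.
Travel time t = 8e+04 m / 0.49 m/s = 1.633e+05 s = 1.89 d.
C = 1.715·exp(−0.23·1.89) = 1.715·0.6475 = 1.111 mg/L.

1.11 mg/L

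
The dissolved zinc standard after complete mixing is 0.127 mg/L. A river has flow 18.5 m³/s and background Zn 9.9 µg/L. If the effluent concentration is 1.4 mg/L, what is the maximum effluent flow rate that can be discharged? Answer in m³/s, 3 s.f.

9.9 µg/L = 0.0099 mg/L.
Mass balance at complete mixing: C_std·(Q_w + Q_r) = Q_w·C_e + Q_r·C_b.
Rearranging, Q_w = Q_r·(C_std − C_b)/(C_e − C_std) = 18.5·(0.127 − 0.0099) / (1.4 − 0.127) = 1.702 m³/s.

1.70 m³/s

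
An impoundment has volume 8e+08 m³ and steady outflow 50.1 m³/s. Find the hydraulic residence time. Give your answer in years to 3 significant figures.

0.506 yr

Q = 50.1 m³/s × 3.156e+07 s/yr = 1.581e+09 m³/yr.
Hydraulic residence time τ = V/Q = 8e+08/1.581e+09 = 0.506 yr.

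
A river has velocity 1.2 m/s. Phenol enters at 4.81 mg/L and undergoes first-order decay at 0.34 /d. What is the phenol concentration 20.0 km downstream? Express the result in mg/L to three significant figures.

4.50 mg/L

Travel time t = 20.0 km / 1.2 m/s = 2e+04/1.2 = 1.667e+04 s = 0.1929 d.
First-order decay: C = 4.81·exp(−0.34·0.1929) = 4.81·0.9365 = 4.505 mg/L.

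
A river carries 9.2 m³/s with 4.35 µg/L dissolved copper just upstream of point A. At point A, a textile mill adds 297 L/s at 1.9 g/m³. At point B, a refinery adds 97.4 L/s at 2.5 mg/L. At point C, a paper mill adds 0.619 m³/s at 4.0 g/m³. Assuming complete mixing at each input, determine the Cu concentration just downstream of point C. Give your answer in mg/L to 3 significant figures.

4.35 µg/L = 0.00435 mg/L.
297 L/s = 0.297 m³/s.
After input A: C = (9.2·0.00435 + 0.297·1.9) / 9.497 = 0.06363 mg/L.
97.4 L/s = 0.0974 m³/s.
After input B: C = (9.497·0.06363 + 0.0974·2.5) / 9.594 = 0.08837 mg/L.
After input C: C = (9.594·0.08837 + 0.619·4) / 10.21 = 0.3254 mg/L.

0.325 mg/L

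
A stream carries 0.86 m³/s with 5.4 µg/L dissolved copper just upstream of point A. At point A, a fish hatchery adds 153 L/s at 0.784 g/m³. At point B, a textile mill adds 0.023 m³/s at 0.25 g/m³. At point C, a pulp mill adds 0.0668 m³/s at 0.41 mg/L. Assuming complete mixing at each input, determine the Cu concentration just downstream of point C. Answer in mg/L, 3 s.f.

5.4 µg/L = 0.0054 mg/L.
153 L/s = 0.153 m³/s.
After input A: C = (0.86·0.0054 + 0.153·0.784) / 1.013 = 0.123 mg/L.
After input B: C = (1.013·0.123 + 0.023·0.25) / 1.036 = 0.1258 mg/L.
After input C: C = (1.036·0.1258 + 0.0668·0.41) / 1.103 = 0.143 mg/L.

0.143 mg/L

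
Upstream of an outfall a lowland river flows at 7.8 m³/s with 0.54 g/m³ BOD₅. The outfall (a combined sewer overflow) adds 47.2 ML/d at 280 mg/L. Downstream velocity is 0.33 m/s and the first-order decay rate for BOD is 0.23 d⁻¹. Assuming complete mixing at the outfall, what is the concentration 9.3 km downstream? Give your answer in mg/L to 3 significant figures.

17.5 mg/L

47.2 ML/d = 0.5463 m³/s.
After complete mixing, C₀ = (0.5463·280 + 7.8·0.54) / 8.346 = 18.83 mg/L.
Travel time t = 9300 m / 0.33 m/s = 2.818e+04 s = 0.3262 d.
C = 18.83·exp(−0.23·0.3262) = 18.83·0.9277 = 17.47 mg/L.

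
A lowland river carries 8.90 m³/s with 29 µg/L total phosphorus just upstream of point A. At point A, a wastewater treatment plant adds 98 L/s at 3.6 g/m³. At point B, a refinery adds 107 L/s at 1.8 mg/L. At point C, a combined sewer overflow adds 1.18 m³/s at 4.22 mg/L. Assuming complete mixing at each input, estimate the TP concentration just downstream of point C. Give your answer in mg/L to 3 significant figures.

29 µg/L = 0.029 mg/L.
98 L/s = 0.098 m³/s.
After input A: C = (8.9·0.029 + 0.098·3.6) / 8.998 = 0.06789 mg/L.
107 L/s = 0.107 m³/s.
After input B: C = (8.998·0.06789 + 0.107·1.8) / 9.105 = 0.08825 mg/L.
After input C: C = (9.105·0.08825 + 1.18·4.22) / 10.29 = 0.5623 mg/L.

0.562 mg/L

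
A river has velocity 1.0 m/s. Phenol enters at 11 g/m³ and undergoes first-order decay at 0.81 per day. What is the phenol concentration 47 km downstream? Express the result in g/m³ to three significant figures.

7.08 g/m³

Travel time t = 47 km / 1.0 m/s = 4.7e+04/1.0 = 4.7e+04 s = 0.544 d.
First-order decay: C = 11·exp(−0.81·0.544) = 11·0.6436 = 7.08 g/m³.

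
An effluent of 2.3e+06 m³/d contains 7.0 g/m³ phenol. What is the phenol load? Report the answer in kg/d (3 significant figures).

16100 kg/d

2.3e+06 m³/d = 26.62 m³/s.
Mass flux = Q·C = 26.62 m³/s × 7 g/m³ = 186.3 g/s.
= 186.3 g/s × 86.4 = 1.61e+04 kg/d.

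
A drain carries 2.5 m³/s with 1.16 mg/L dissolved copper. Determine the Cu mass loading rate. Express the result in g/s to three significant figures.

Mass flux = Q·C = 2.5 m³/s × 1.16 g/m³ = 2.9 g/s.

2.90 g/s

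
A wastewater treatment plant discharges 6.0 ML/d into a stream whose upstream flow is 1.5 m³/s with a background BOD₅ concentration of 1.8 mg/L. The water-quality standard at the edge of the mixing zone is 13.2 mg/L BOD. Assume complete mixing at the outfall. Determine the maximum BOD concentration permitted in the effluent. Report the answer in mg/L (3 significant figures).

6.0 ML/d = 0.06944 m³/s.
Mass balance: 13.2·1.569 = 0.06944·Cₑ + 1.5·1.8.
Cₑ = (20.72 − 2.7) / 0.06944 = 259.4 mg/L.

259 mg/L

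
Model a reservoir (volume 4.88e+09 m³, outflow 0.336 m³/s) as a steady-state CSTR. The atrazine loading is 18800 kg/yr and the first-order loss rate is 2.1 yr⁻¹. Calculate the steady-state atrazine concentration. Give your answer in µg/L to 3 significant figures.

Outflow Q = 0.336 m³/s × 3.156e+07 s/yr = 1.06e+07 m³/yr.
Steady-state CSTR mass balance: W = Q·C + k·V·C, so C = W/(Q + kV).
Q + kV = 1.06e+07 + 2.1·4.88e+09 = 1.026e+10 m³/yr.
C = 18800/1.026e+10 = 1.833e-06 kg/m³ = 0.001833 mg/L = 1.833 µg/L.

1.83 µg/L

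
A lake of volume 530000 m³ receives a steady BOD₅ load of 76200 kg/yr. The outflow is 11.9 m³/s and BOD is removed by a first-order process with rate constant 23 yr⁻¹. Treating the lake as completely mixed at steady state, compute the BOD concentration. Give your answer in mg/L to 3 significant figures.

Outflow Q = 11.9 m³/s × 3.156e+07 s/yr = 3.755e+08 m³/yr.
Steady-state CSTR mass balance: W = Q·C + k·V·C, so C = W/(Q + kV).
Q + kV = 3.755e+08 + 23·530000 = 3.877e+08 m³/yr.
C = 76200/3.877e+08 = 0.0001965 kg/m³ = 0.1965 mg/L.

0.197 mg/L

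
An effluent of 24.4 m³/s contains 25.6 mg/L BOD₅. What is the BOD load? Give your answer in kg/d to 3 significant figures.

Mass flux = Q·C = 24.4 m³/s × 25.6 g/m³ = 624.6 g/s.
= 624.6 g/s × 86.4 = 5.397e+04 kg/d.

54000 kg/d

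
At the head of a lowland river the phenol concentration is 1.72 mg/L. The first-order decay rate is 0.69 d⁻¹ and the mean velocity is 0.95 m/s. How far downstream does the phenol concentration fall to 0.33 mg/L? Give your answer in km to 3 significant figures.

From C = C₀·e^(−kt), t = ln(C₀/C)/k = ln(1.72/0.33)/0.69 = 1.651/0.69 = 2.393 d.
Distance = v·t = 0.95 m/s × 2.067e+05 s = 1.964e+05 m = 196.4 km.

196 km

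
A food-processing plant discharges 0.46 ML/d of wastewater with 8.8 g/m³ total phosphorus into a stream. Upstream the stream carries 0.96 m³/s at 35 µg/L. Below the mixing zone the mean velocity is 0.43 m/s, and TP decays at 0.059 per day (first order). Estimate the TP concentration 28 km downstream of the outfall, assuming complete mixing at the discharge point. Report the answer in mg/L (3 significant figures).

0.0797 mg/L

0.46 ML/d = 0.005324 m³/s.
35 µg/L = 0.035 mg/L.
After complete mixing, C₀ = (0.005324·8.8 + 0.96·0.035) / 0.9653 = 0.08334 mg/L.
Travel time t = 2.8e+04 m / 0.43 m/s = 6.512e+04 s = 0.7537 d.
C = 0.08334·exp(−0.059·0.7537) = 0.08334·0.9565 = 0.07972 mg/L.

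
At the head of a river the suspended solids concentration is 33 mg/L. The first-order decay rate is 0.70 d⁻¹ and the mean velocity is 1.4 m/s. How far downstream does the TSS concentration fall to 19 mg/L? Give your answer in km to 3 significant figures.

From C = C₀·e^(−kt), t = ln(C₀/C)/k = ln(33/19)/0.70 = 0.5521/0.70 = 0.7887 d.
Distance = v·t = 1.4 m/s × 6.814e+04 s = 9.54e+04 m = 95.4 km.

95.4 km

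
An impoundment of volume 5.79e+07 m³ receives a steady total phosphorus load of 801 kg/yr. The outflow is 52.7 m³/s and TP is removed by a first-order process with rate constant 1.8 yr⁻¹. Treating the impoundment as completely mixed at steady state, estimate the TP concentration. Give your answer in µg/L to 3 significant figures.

0.453 µg/L

Outflow Q = 52.7 m³/s × 3.156e+07 s/yr = 1.663e+09 m³/yr.
Steady-state CSTR mass balance: W = Q·C + k·V·C, so C = W/(Q + kV).
Q + kV = 1.663e+09 + 1.8·5.79e+07 = 1.767e+09 m³/yr.
C = 801/1.767e+09 = 4.532e-07 kg/m³ = 0.0004532 mg/L = 0.4532 µg/L.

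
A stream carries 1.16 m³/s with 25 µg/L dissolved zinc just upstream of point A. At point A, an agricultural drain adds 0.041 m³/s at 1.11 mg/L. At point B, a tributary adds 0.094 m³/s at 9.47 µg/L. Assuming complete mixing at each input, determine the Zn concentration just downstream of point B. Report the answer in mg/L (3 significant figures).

0.0582 mg/L

25 µg/L = 0.025 mg/L.
After input A: C = (1.16·0.025 + 0.041·1.11) / 1.201 = 0.06204 mg/L.
9.47 µg/L = 0.00947 mg/L.
After input B: C = (1.201·0.06204 + 0.094·0.00947) / 1.295 = 0.05822 mg/L.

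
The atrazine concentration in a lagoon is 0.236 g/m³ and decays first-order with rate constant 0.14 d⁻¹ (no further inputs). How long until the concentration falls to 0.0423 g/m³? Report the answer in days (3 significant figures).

12.3 d

t = ln(C₀/C)/k = ln(0.236/0.0423)/0.14 = 1.719/0.14 = 12.28 d.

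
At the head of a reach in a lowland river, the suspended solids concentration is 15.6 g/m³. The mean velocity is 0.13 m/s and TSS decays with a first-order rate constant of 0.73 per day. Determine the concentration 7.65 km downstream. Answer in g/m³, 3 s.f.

9.49 g/m³

Travel time t = 7.65 km / 0.13 m/s = 7650/0.13 = 5.885e+04 s = 0.6811 d.
First-order decay: C = 15.6·exp(−0.73·0.6811) = 15.6·0.6082 = 9.488 g/m³.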